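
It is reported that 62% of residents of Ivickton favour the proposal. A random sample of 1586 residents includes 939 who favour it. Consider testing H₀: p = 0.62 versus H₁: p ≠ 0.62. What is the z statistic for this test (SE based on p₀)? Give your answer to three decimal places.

z = -2.293

p̂ = 939/1586 = 0.592055.
Standard error under H₀: √(0.62×0.38/1586) = 0.012188.
z = (0.592055 − 0.62)/0.012188 = -0.027945/0.012188 = -2.293.
Two-sided p-value ≈ 2·Φ(−2.293) = 0.0219.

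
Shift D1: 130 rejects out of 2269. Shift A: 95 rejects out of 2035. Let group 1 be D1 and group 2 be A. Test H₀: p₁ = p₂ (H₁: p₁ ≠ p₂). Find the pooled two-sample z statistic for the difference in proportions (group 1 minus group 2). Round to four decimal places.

z = 1.5614

p̂₁ = 130/2269 ≈ 0.057294, p̂₂ = 95/2035 ≈ 0.046683.
Pooled p̂ = (130+95)/(2269+2035) = 225/4304 = 0.052277.
SE = √(0.0495441 × 0.000932123) = 0.006796.
z = (0.057294 − 0.046683)/0.006796 = 0.010611/0.006796 = 1.5614.
p-value = 2·P(Z > 1.561) ≈ 0.1184.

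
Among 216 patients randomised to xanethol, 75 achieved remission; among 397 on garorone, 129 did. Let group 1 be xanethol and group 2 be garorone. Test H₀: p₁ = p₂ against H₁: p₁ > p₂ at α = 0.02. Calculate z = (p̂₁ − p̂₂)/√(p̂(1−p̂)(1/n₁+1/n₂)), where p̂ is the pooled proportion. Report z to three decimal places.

z = 0.559

p̂₁ = 75/216 ≈ 0.34722, p̂₂ = 129/397 ≈ 0.32494.
Pooled p̂ = (75+129)/(216+397) = 204/613 = 0.33279.
SE = √(0.222041 × 0.00714852) = 0.03984.
z = (0.34722 − 0.32494)/0.03984 = 0.02228/0.03984 = 0.559.
p-value = P(Z > 0.559) ≈ 0.2880, so at α = 0.02 we fail to reject H₀.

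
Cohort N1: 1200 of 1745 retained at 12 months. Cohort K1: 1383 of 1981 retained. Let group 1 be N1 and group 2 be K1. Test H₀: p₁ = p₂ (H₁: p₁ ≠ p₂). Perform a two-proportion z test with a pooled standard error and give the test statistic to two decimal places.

p̂₁ = 1200/1745 = 0.6877, p̂₂ = 1383/1981 = 0.6981.
Pooled p̂ = (1200+1383)/(1745+1981) = 2583/3726 = 0.6932.
SE = √(p̂(1−p̂)(1/n₁+1/n₂)) = √(0.6932·0.3068·0.00107786) = √(0.000229218) = 0.0151.
z = (0.6877 − 0.6981)/0.0151 = -0.0104/0.0151 = -0.69.

z = -0.69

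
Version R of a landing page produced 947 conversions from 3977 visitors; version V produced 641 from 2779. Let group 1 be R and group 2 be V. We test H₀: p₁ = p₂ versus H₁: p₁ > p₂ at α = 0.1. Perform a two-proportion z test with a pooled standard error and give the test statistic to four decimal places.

z = 0.7116

p̂₁ = 947/3977 = 0.238119, p̂₂ = 641/2779 = 0.230659.
Pooled p̂ = (947+641)/(3977+2779) = 1588/6756 = 0.235050.
SE = √(p̂(1−p̂)(1/n₁+1/n₂)) = √(0.235050·0.764950·0.000611287) = √(0.000109911) = 0.010484.
z = (0.238119 − 0.230659)/0.010484 = 0.007460/0.010484 = 0.7116.
p-value = P(Z > 0.712) ≈ 0.2383; since p > α = 0.1, fail to reject H₀.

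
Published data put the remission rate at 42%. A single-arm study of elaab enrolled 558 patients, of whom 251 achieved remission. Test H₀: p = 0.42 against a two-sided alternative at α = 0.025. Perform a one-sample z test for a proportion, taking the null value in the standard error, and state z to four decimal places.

p̂ = 251/558 ≈ 0.4498208.
Standard error under H₀: √(0.42×0.58/558) = 0.0208940.
z = (0.4498208 − 0.42)/0.0208940 = 0.0298208/0.0208940 = 1.4272.
p-value = 2·P(Z > 1.427) ≈ 0.1535; since p > α = 0.025, fail to reject H₀.

z = 1.4272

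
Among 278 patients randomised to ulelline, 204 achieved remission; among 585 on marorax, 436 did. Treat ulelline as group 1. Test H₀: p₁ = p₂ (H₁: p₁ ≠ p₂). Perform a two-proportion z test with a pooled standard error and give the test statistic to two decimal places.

p̂₁ = 204/278 = 0.7338, p̂₂ = 436/585 = 0.7453.
Pooled p̂ = (204+436)/(278+585) = 640/863 = 0.7416.
SE = √(0.19163 × 0.00530652) = 0.0319.
z = (0.7338 − 0.7453)/0.0319 = -0.0115/0.0319 = -0.36.
p-value = 2·P(Z > 0.360) ≈ 0.7187.

z = -0.36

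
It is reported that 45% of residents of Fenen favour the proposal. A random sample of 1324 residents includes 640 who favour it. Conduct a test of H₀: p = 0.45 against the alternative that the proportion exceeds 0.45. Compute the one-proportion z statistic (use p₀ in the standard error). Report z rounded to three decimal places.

p̂ = 640/1324 = 0.48338.
SE = √(p₀(1−p₀)/n) = √(0.2475/1324) = 0.01367.
z = (0.48338 − 0.45)/0.01367 = 0.03338/0.01367 = 2.442.
p-value = P(Z > 2.442) ≈ 0.0073.

z = 2.442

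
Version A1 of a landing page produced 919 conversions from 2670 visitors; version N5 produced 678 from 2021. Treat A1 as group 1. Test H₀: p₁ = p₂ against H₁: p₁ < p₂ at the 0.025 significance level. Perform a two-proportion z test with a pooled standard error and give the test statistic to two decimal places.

z = 0.62

p̂₁ = 919/2670 ≈ 0.3442, p̂₂ = 678/2021 ≈ 0.3355.
Pooled p̂ = (919+678)/(2670+2021) = 1597/4691 = 0.3404.
SE = √(0.22454 × 0.000869336) = 0.0140.
z = (0.3442 − 0.3355)/0.0140 = 0.0087/0.0140 = 0.62.
p-value = P(Z < 0.624) ≈ 0.7337; since p > α = 0.025, fail to reject H₀.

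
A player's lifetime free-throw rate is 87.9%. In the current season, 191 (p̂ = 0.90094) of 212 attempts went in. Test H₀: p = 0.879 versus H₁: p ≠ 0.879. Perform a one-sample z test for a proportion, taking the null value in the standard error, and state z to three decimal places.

p̂ = 191/212 ≈ 0.900943.
Standard error under H₀: √(0.879×0.121/212) = 0.022399.
z = (0.900943 − 0.879)/0.022399 = 0.021943/0.022399 = 0.980.
p-value = 2·P(Z > 0.980) ≈ 0.3272.

z = 0.980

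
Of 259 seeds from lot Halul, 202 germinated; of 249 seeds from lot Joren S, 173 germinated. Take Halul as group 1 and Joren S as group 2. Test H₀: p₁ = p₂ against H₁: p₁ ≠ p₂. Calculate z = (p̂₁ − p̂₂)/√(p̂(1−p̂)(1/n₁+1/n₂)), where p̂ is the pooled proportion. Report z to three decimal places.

p̂₁ = 202/259 ≈ 0.77992, p̂₂ = 173/249 ≈ 0.69478.
Pooled p̂ = (202+173)/(259+249) = 375/508 = 0.73819.
SE = √(0.193266 × 0.00787707) = 0.03902.
z = (0.77992 − 0.69478)/0.03902 = 0.08514/0.03902 = 2.182.
Two-sided p-value ≈ 2·Φ(−2.182) = 0.0291.

z = 2.182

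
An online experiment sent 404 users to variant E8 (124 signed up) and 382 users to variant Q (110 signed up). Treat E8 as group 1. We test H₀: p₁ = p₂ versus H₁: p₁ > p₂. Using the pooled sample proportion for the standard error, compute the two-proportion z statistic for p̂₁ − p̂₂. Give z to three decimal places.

p̂₁ = 124/404 ≈ 0.30693, p̂₂ = 110/382 ≈ 0.28796.
Pooled p̂ = (124+110)/(404+382) = 234/786 = 0.29771.
SE = √(0.209079 × 0.00509305) = 0.03263.
z = (0.30693 − 0.28796)/0.03263 = 0.01897/0.03263 = 0.581.

z = 0.581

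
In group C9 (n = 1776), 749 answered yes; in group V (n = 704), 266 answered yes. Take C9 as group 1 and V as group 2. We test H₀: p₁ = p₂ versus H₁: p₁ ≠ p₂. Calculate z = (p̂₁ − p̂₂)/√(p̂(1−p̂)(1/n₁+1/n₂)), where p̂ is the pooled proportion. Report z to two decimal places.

z = 2.00

p̂₁ = 749/1776 = 0.4217, p̂₂ = 266/704 = 0.3778.
Pooled p̂ = (749+266)/(1776+704) = 1015/2480 = 0.4093.
SE = √(0.241769 × 0.00198352) = 0.0219.
z = (0.4217 − 0.3778)/0.0219 = 0.0439/0.0219 = 2.00.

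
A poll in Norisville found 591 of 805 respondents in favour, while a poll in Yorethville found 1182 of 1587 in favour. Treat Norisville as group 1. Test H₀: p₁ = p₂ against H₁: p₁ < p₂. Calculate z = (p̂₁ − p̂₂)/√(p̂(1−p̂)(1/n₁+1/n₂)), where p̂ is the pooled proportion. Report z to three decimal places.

z = -0.561

p̂₁ = 591/805 = 0.73416, p̂₂ = 1182/1587 = 0.74480.
Pooled p̂ = (591+1182)/(805+1587) = 1773/2392 = 0.74122.
SE = √(p̂(1−p̂)(1/n₁+1/n₂)) = √(0.74122·0.25878·0.00187236) = √(0.000359141) = 0.01895.
z = (0.73416 − 0.74480)/0.01895 = -0.01064/0.01895 = -0.561.
p-value = P(Z < -0.561) ≈ 0.2872.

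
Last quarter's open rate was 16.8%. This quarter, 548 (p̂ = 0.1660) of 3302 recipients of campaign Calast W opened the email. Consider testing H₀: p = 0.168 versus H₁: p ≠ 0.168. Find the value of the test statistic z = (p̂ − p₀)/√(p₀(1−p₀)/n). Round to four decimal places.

p̂ = 548/3302 = 0.1659600.
SE = √(p₀(1−p₀)/n) = √(0.13978/3302) = 0.0065062.
z = (0.1659600 − 0.168)/0.0065062 = -0.0020400/0.0065062 = -0.3135.
Two-sided p-value ≈ 2·Φ(−0.314) = 0.7539.

z = -0.3135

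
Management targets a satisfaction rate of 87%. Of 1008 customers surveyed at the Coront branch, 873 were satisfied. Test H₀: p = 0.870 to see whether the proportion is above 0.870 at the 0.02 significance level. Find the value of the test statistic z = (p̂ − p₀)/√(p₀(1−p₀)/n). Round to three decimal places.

z = -0.371

p̂ = 873/1008 ≈ 0.86607.
SE = √(p₀(1−p₀)/n) = √(0.1131/1008) = 0.01059.
z = (0.86607 − 0.87)/0.01059 = -0.00393/0.01059 = -0.371.
p-value = P(Z > -0.371) ≈ 0.6446; since p > α = 0.02, fail to reject H₀.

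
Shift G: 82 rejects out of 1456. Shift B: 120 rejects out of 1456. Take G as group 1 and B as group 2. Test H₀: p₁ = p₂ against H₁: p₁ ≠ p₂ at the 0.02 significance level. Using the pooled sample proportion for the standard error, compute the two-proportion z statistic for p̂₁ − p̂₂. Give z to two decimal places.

p̂₁ = 82/1456 ≈ 0.05632, p̂₂ = 120/1456 ≈ 0.08242.
Pooled p̂ = (82+120)/(1456+1456) = 202/2912 = 0.06937.
SE = √(0.0645562 × 0.00137363) = 0.00942.
z = (0.05632 − 0.08242)/0.00942 = -0.02610/0.00942 = -2.77.
Two-sided p-value ≈ 2·Φ(−2.772) = 0.0056. With α = 0.02, reject H₀.

z = -2.77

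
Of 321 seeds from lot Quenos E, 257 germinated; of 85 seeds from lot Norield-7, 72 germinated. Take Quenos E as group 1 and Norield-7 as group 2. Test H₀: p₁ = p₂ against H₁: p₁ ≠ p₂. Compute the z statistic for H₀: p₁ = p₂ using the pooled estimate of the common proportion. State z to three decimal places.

p̂₁ = 257/321 ≈ 0.80062, p̂₂ = 72/85 ≈ 0.84706.
Pooled p̂ = (257+72)/(321+85) = 329/406 = 0.81034.
SE = √(0.153686 × 0.01488) = 0.04782.
z = (0.80062 − 0.84706)/0.04782 = -0.04644/0.04782 = -0.971.

z = -0.971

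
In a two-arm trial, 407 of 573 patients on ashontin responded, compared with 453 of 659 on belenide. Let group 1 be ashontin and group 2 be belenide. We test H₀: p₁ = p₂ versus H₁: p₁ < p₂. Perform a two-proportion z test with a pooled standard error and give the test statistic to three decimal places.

p̂₁ = 407/573 = 0.71030, p̂₂ = 453/659 = 0.68741.
Pooled p̂ = (407+453)/(573+659) = 860/1232 = 0.69805.
SE = √(p̂(1−p̂)(1/n₁+1/n₂)) = √(0.69805·0.30195·0.00326265) = √(0.000687687) = 0.02622.
z = (0.71030 − 0.68741)/0.02622 = 0.02289/0.02622 = 0.873.

z = 0.873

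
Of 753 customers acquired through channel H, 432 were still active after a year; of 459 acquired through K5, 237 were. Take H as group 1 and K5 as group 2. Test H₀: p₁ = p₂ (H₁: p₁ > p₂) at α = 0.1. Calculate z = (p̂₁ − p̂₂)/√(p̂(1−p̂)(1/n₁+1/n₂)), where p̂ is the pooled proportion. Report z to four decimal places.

p̂₁ = 432/753 = 0.573705, p̂₂ = 237/459 = 0.516340.
Pooled p̂ = (432+237)/(753+459) = 669/1212 = 0.551980.
SE = √(0.247298 × 0.00350667) = 0.029448.
z = (0.573705 − 0.516340)/0.029448 = 0.057365/0.029448 = 1.9480.
p-value = P(Z > 1.948) ≈ 0.0257, so at α = 0.1 we reject H₀.

z = 1.9480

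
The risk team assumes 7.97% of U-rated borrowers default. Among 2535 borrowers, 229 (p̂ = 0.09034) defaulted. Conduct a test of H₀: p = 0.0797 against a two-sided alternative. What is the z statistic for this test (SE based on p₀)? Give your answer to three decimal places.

p̂ = 229/2535 ≈ 0.090335.
Standard error under H₀: √(0.0797×0.9203/2535) = 0.005379.
z = (0.090335 − 0.0797)/0.005379 = 0.010635/0.005379 = 1.977.
Two-sided p-value ≈ 2·Φ(−1.977) = 0.0480.

z = 1.977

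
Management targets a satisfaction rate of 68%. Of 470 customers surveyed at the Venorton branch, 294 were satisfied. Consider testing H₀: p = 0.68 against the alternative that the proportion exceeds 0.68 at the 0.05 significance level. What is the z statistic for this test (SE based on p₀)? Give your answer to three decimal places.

z = -2.531

p̂ = 294/470 ≈ 0.62553.
Under H₀, SE = √(0.68·0.32/470) = √(0.000462979) = 0.02152.
z = (0.62553 − 0.68)/0.02152 = -0.05447/0.02152 = -2.531.
p-value = P(Z > -2.531) ≈ 0.9943; since p > α = 0.05, fail to reject H₀.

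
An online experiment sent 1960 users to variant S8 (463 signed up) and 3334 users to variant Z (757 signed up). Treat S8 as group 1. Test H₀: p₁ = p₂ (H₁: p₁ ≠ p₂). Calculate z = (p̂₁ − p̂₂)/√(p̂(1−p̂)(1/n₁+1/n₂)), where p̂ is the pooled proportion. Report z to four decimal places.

z = 0.7650

p̂₁ = 463/1960 ≈ 0.236224, p̂₂ = 757/3334 ≈ 0.227055.
Pooled p̂ = (463+757)/(1960+3334) = 1220/5294 = 0.230450.
SE = √(0.177343 × 0.000810144) = 0.011986.
z = (0.236224 − 0.227055)/0.011986 = 0.009169/0.011986 = 0.7650.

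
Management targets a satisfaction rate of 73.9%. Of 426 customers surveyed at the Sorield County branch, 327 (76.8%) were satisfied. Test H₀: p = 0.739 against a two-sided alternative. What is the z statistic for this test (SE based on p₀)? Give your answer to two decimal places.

p̂ = 327/426 ≈ 0.7676.
Under H₀, SE = √(0.739·0.261/426) = √(0.000452768) = 0.0213.
z = (0.7676 − 0.739)/0.0213 = 0.0286/0.0213 = 1.34.
Two-sided p-value ≈ 2·Φ(−1.344) = 0.1788.

z = 1.34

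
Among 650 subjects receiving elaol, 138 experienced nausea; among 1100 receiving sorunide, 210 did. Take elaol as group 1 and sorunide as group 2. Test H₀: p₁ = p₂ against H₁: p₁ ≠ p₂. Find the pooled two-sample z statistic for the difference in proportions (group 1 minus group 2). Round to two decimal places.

p̂₁ = 138/650 ≈ 0.21231, p̂₂ = 210/1100 ≈ 0.19091.
Pooled p̂ = (138+210)/(650+1100) = 348/1750 = 0.19886.
SE = √(0.159313 × 0.00244755) = 0.01975.
z = (0.21231 − 0.19091)/0.01975 = 0.02140/0.01975 = 1.08.
p-value = 2·P(Z > 1.084) ≈ 0.2785.

z = 1.08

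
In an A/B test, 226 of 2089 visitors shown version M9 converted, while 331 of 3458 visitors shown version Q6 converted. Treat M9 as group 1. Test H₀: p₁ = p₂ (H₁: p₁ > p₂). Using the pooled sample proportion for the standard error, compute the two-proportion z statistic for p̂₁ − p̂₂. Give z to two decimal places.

p̂₁ = 226/2089 = 0.10819, p̂₂ = 331/3458 = 0.09572.
Pooled p̂ = (226+331)/(2089+3458) = 557/5547 = 0.10041.
SE = √(0.0903315 × 0.000767882) = 0.00833.
z = (0.10819 − 0.09572)/0.00833 = 0.01247/0.00833 = 1.50.
p-value = P(Z > 1.497) ≈ 0.0672.

z = 1.50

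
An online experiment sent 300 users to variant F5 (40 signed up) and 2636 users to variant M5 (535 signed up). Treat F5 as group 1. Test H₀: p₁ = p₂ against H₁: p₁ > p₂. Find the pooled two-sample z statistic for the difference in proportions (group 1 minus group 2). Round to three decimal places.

z = -2.879

p̂₁ = 40/300 = 0.133333, p̂₂ = 535/2636 = 0.202959.
Pooled p̂ = (40+535)/(300+2636) = 575/2936 = 0.195845.
SE = √(0.15749 × 0.0037127) = 0.024181.
z = (0.133333 − 0.202959)/0.024181 = -0.069626/0.024181 = -2.879.
p-value = P(Z > -2.879) ≈ 0.9980.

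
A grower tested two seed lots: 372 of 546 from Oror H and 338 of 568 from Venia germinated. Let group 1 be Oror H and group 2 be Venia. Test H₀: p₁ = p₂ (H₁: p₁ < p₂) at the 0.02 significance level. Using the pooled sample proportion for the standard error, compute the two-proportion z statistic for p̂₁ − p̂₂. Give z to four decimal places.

z = 2.9933

p̂₁ = 372/546 = 0.681319, p̂₂ = 338/568 = 0.595070.
Pooled p̂ = (372+338)/(546+568) = 710/1114 = 0.637343.
SE = √(p̂(1−p̂)(1/n₁+1/n₂)) = √(0.637343·0.362657·0.00359207) = √(0.000830259) = 0.028814.
z = (0.681319 − 0.595070)/0.028814 = 0.086249/0.028814 = 2.9933.
p-value = P(Z < 2.993) ≈ 0.9986. With α = 0.02, fail to reject H₀.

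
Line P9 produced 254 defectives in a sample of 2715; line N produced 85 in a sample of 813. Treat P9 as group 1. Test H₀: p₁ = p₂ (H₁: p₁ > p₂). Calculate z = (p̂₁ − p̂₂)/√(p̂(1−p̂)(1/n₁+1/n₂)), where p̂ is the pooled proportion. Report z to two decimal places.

p̂₁ = 254/2715 ≈ 0.0936, p̂₂ = 85/813 ≈ 0.1046.
Pooled p̂ = (254+85)/(2715+813) = 339/3528 = 0.0961.
SE = √(0.0868554 × 0.00159834) = 0.0118.
z = (0.0936 − 0.1046)/0.0118 = -0.0110/0.0118 = -0.93.
p-value = P(Z > -0.933) ≈ 0.8247.

z = -0.93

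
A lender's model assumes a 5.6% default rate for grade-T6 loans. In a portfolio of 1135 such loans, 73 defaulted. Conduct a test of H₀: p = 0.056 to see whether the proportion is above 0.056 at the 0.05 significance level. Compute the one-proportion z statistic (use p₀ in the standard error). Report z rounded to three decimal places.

z = 1.219

p̂ = 73/1135 ≈ 0.064317.
Standard error under H₀: √(0.056×0.944/1135) = 0.006825.
z = (0.064317 − 0.056)/0.006825 = 0.008317/0.006825 = 1.219.
p-value = P(Z > 1.219) ≈ 0.1115; since p > α = 0.05, fail to reject H₀.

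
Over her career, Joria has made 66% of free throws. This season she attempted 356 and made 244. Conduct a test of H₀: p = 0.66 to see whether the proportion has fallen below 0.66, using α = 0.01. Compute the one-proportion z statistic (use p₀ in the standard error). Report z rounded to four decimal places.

p̂ = 244/356 = 0.685393.
Under H₀, SE = √(0.66·0.34/356) = √(0.000630337) = 0.025107.
z = (0.685393 − 0.66)/0.025107 = 0.025393/0.025107 = 1.0114.
p-value = P(Z < 1.011) ≈ 0.8441. With α = 0.01, fail to reject H₀.

z = 1.0114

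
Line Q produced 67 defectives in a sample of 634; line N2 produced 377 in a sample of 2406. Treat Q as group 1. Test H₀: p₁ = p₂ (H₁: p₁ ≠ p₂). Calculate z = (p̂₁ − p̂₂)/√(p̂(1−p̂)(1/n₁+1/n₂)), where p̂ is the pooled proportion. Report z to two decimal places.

z = -3.24

p̂₁ = 67/634 = 0.105678, p̂₂ = 377/2406 = 0.156692.
Pooled p̂ = (67+377)/(634+2406) = 444/3040 = 0.146053.
SE = √(p̂(1−p̂)(1/n₁+1/n₂)) = √(0.146053·0.853947·0.00199291) = √(0.000248559) = 0.015766.
z = (0.105678 − 0.156692)/0.015766 = -0.051014/0.015766 = -3.24.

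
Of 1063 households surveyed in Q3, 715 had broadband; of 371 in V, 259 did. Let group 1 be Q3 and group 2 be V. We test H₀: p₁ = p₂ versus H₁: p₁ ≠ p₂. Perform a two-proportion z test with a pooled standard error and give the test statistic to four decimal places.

p̂₁ = 715/1063 = 0.6726246, p̂₂ = 259/371 = 0.6981132.
Pooled p̂ = (715+259)/(1063+371) = 974/1434 = 0.6792190.
SE = √(0.217881 × 0.00363615) = 0.0281469.
z = (0.6726246 − 0.6981132)/0.0281469 = -0.0254886/0.0281469 = -0.9056.
p-value = 2·P(Z > 0.906) ≈ 0.3652.

z = -0.9056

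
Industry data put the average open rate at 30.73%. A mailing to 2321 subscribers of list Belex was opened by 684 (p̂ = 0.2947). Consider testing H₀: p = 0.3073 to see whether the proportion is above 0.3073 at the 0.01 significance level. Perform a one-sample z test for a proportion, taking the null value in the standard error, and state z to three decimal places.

p̂ = 684/2321 ≈ 0.294701.
Under H₀, SE = √(0.3073·0.6927/2321) = √(9.17134e-05) = 0.009577.
z = (0.294701 − 0.3073)/0.009577 = -0.012599/0.009577 = -1.316.
p-value = P(Z > -1.316) ≈ 0.9059, so at α = 0.01 we fail to reject H₀.

z = -1.316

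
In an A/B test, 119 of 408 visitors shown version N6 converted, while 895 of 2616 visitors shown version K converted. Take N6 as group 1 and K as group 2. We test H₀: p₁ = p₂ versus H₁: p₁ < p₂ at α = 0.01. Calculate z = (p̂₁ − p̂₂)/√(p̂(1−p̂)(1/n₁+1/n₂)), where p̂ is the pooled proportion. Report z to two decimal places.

p̂₁ = 119/408 = 0.2917, p̂₂ = 895/2616 = 0.3421.
Pooled p̂ = (119+895)/(408+2616) = 1014/3024 = 0.3353.
SE = √(0.22288 × 0.00283324) = 0.0251.
z = (0.2917 − 0.3421)/0.0251 = -0.0504/0.0251 = -2.01.
p-value = P(Z < -2.008) ≈ 0.0223. With α = 0.01, fail to reject H₀.

z = -2.01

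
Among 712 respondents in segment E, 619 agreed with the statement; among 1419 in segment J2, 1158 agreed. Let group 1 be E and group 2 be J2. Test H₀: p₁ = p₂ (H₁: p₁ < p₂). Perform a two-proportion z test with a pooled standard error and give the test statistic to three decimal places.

z = 3.119

p̂₁ = 619/712 ≈ 0.86938, p̂₂ = 1158/1419 ≈ 0.81607.
Pooled p̂ = (619+1158)/(712+1419) = 1777/2131 = 0.83388.
SE = √(p̂(1−p̂)(1/n₁+1/n₂)) = √(0.83388·0.16612·0.00210922) = √(0.000292176) = 0.01709.
z = (0.86938 − 0.81607)/0.01709 = 0.05331/0.01709 = 3.119.
p-value = P(Z < 3.119) ≈ 0.9991.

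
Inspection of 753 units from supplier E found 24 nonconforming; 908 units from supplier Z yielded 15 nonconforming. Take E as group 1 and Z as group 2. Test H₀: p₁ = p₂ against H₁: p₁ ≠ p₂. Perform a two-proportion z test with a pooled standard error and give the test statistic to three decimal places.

z = 2.057

p̂₁ = 24/753 ≈ 0.031873, p̂₂ = 15/908 ≈ 0.016520.
Pooled p̂ = (24+15)/(753+908) = 39/1661 = 0.023480.
SE = √(0.0229285 × 0.00242934) = 0.007463.
z = (0.031873 − 0.016520)/0.007463 = 0.015353/0.007463 = 2.057.
p-value = 2·P(Z > 2.057) ≈ 0.0397.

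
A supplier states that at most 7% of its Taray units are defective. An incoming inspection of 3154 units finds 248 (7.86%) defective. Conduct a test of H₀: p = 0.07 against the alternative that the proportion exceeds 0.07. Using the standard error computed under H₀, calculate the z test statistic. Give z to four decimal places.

z = 1.8996

p̂ = 248/3154 = 0.078630.
Under H₀, SE = √(0.07·0.93/3154) = √(2.06405e-05) = 0.004543.
z = (0.078630 − 0.07)/0.004543 = 0.008630/0.004543 = 1.8996.
p-value = P(Z > 1.900) ≈ 0.0287.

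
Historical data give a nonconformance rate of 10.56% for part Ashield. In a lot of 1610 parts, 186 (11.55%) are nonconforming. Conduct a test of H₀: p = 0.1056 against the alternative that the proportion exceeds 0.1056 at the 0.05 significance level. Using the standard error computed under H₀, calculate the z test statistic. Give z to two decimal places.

p̂ = 186/1610 = 0.11553.
SE = √(p₀(1−p₀)/n) = √(0.094449/1610) = 0.00766.
z = (0.11553 − 0.1056)/0.00766 = 0.00993/0.00766 = 1.30.
p-value = P(Z > 1.296) ≈ 0.0975, so at α = 0.05 we fail to reject H₀.

z = 1.30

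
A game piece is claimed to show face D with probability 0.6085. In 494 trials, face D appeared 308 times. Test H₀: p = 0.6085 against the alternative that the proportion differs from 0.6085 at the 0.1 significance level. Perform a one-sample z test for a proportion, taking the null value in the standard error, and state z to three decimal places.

z = 0.682

p̂ = 308/494 = 0.62348.
Under H₀, SE = √(0.6085·0.3915/494) = √(0.000482242) = 0.02196.
z = (0.62348 − 0.6085)/0.02196 = 0.01498/0.02196 = 0.682.
p-value = 2·P(Z > 0.682) ≈ 0.4951; since p > α = 0.1, fail to reject H₀.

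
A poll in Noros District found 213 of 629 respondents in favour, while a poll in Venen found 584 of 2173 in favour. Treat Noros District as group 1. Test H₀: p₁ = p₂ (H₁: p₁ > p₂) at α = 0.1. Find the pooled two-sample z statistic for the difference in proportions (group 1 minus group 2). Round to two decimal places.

z = 3.42

p̂₁ = 213/629 ≈ 0.3386, p̂₂ = 584/2173 ≈ 0.2688.
Pooled p̂ = (213+584)/(629+2173) = 797/2802 = 0.2844.
SE = √(0.203534 × 0.00205002) = 0.0204.
z = (0.3386 − 0.2688)/0.0204 = 0.0698/0.0204 = 3.42.
p-value = P(Z > 3.421) ≈ 0.0003, so at α = 0.1 we reject H₀.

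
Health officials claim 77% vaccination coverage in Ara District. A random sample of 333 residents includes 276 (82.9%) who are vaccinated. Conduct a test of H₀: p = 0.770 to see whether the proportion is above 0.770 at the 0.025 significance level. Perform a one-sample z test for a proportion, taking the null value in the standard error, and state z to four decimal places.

p̂ = 276/333 ≈ 0.828829.
Standard error under H₀: √(0.77×0.23/333) = 0.023061.
z = (0.828829 − 0.77)/0.023061 = 0.058829/0.023061 = 2.5510.
p-value = P(Z > 2.551) ≈ 0.0054. With α = 0.025, reject H₀.

z = 2.5510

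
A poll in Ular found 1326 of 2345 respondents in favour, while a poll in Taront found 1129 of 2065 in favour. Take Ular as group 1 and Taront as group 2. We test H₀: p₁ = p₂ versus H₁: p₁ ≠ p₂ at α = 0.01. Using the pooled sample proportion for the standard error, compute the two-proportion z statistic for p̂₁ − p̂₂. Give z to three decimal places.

z = 1.249

p̂₁ = 1326/2345 ≈ 0.56546, p̂₂ = 1129/2065 ≈ 0.54673.
Pooled p̂ = (1326+1129)/(2345+2065) = 2455/4410 = 0.55669.
SE = √(p̂(1−p̂)(1/n₁+1/n₂)) = √(0.55669·0.44331·0.000910701) = √(0.000224748) = 0.01499.
z = (0.56546 − 0.54673)/0.01499 = 0.01873/0.01499 = 1.249.
p-value = 2·P(Z > 1.249) ≈ 0.2116, so at α = 0.01 we fail to reject H₀.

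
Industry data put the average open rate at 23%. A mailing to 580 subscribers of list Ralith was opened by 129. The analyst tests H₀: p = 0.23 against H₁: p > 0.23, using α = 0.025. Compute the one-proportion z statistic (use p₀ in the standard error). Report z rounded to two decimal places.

z = -0.43

p̂ = 129/580 = 0.2224.
SE = √(p₀(1−p₀)/n) = √(0.1771/580) = 0.0175.
z = (0.2224 − 0.23)/0.0175 = -0.0076/0.0175 = -0.43.
p-value = P(Z > -0.434) ≈ 0.6679. With α = 0.025, fail to reject H₀.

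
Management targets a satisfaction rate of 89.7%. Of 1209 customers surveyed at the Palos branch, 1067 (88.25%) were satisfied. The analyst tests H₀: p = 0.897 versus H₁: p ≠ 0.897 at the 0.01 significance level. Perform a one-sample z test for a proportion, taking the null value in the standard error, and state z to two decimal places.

z = -1.65

p̂ = 1067/1209 ≈ 0.88255.
Under H₀, SE = √(0.897·0.103/1209) = √(7.64194e-05) = 0.00874.
z = (0.88255 − 0.897)/0.00874 = -0.01445/0.00874 = -1.65.
Two-sided p-value ≈ 2·Φ(−1.653) = 0.0983. With α = 0.01, fail to reject H₀.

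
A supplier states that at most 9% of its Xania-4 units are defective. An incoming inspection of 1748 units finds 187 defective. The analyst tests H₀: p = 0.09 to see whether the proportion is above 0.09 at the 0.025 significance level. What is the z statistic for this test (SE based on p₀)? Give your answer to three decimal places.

z = 2.481

p̂ = 187/1748 ≈ 0.1069794.
Under H₀, SE = √(0.09·0.91/1748) = √(4.68535e-05) = 0.0068450.
z = (0.1069794 − 0.09)/0.0068450 = 0.0169794/0.0068450 = 2.481.
p-value = P(Z > 2.481) ≈ 0.0066. With α = 0.025, reject H₀.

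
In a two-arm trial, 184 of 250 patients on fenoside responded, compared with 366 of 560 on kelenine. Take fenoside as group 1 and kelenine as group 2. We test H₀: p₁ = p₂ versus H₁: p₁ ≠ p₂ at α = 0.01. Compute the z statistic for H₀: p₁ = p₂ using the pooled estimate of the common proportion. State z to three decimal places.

z = 2.321

p̂₁ = 184/250 = 0.73600, p̂₂ = 366/560 = 0.65357.
Pooled p̂ = (184+366)/(250+560) = 550/810 = 0.67901.
SE = √(p̂(1−p̂)(1/n₁+1/n₂)) = √(0.67901·0.32099·0.00578571) = √(0.00126102) = 0.03551.
z = (0.73600 − 0.65357)/0.03551 = 0.08243/0.03551 = 2.321.
Two-sided p-value ≈ 2·Φ(−2.321) = 0.0203; since p > α = 0.01, fail to reject H₀.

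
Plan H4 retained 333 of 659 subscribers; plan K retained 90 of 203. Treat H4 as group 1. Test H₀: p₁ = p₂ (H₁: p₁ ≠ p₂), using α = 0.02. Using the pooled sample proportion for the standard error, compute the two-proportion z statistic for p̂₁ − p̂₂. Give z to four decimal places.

p̂₁ = 333/659 = 0.5053111, p̂₂ = 90/203 = 0.4433498.
Pooled p̂ = (333+90)/(659+203) = 423/862 = 0.4907193.
SE = √(p̂(1−p̂)(1/n₁+1/n₂)) = √(0.4907193·0.5092807·0.00644356) = √(0.00161033) = 0.0401290.
z = (0.5053111 − 0.4433498)/0.0401290 = 0.0619613/0.0401290 = 1.5441.
p-value = 2·P(Z > 1.544) ≈ 0.1226, so at α = 0.02 we fail to reject H₀.

z = 1.5441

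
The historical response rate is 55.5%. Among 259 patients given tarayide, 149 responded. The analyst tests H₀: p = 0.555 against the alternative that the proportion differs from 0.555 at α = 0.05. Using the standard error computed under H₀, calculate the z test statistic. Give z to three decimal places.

z = 0.657

p̂ = 149/259 ≈ 0.57529.
Standard error under H₀: √(0.555×0.445/259) = 0.03088.
z = (0.57529 − 0.555)/0.03088 = 0.02029/0.03088 = 0.657.
Two-sided p-value ≈ 2·Φ(−0.657) = 0.5112, so at α = 0.05 we fail to reject H₀.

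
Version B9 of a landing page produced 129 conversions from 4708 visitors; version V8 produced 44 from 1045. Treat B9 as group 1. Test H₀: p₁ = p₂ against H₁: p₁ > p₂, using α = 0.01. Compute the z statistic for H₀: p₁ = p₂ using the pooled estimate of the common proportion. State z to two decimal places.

z = -2.52

p̂₁ = 129/4708 = 0.02740, p̂₂ = 44/1045 = 0.04211.
Pooled p̂ = (129+44)/(4708+1045) = 173/5753 = 0.03007.
SE = √(p̂(1−p̂)(1/n₁+1/n₂)) = √(0.03007·0.96993·0.00116934) = √(3.41062e-05) = 0.00584.
z = (0.02740 − 0.04211)/0.00584 = -0.01471/0.00584 = -2.52.
p-value = P(Z > -2.518) ≈ 0.9941; since p > α = 0.01, fail to reject H₀.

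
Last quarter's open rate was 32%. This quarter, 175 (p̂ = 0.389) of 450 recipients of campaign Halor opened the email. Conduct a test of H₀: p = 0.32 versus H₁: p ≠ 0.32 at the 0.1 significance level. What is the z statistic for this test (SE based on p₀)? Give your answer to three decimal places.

z = 3.133

p̂ = 175/450 = 0.38889.
Under H₀, SE = √(0.32·0.68/450) = √(0.000483556) = 0.02199.
z = (0.38889 − 0.32)/0.02199 = 0.06889/0.02199 = 3.133.
Two-sided p-value ≈ 2·Φ(−3.133) = 0.0017; since p < α = 0.1, reject H₀.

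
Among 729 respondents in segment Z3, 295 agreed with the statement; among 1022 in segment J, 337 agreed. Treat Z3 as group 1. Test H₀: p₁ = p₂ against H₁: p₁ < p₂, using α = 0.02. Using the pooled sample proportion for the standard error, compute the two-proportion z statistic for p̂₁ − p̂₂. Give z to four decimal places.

z = 3.2177

p̂₁ = 295/729 = 0.404664, p̂₂ = 337/1022 = 0.329746.
Pooled p̂ = (295+337)/(729+1022) = 632/1751 = 0.360937.
SE = √(p̂(1−p̂)(1/n₁+1/n₂)) = √(0.360937·0.639063·0.00235022) = √(0.000542104) = 0.023283.
z = (0.404664 − 0.329746)/0.023283 = 0.074918/0.023283 = 3.2177.
p-value = P(Z < 3.218) ≈ 0.9994, so at α = 0.02 we fail to reject H₀.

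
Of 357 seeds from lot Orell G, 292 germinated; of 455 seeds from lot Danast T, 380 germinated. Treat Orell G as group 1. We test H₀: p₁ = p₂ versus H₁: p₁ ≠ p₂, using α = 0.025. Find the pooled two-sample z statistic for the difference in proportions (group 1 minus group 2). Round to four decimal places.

z = -0.6454

p̂₁ = 292/357 = 0.817927, p̂₂ = 380/455 = 0.835165.
Pooled p̂ = (292+380)/(357+455) = 672/812 = 0.827586.
SE = √(0.142687 × 0.00499892) = 0.026707.
z = (0.817927 − 0.835165)/0.026707 = -0.017238/0.026707 = -0.6454.
Two-sided p-value ≈ 2·Φ(−0.645) = 0.5187, so at α = 0.025 we fail to reject H₀.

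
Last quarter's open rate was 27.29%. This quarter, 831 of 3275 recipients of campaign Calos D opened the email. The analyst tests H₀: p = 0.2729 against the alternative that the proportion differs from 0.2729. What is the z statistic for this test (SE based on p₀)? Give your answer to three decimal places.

z = -2.461

p̂ = 831/3275 = 0.253740.
SE = √(p₀(1−p₀)/n) = √(0.19843/3275) = 0.007784.
z = (0.253740 − 0.2729)/0.007784 = -0.019160/0.007784 = -2.461.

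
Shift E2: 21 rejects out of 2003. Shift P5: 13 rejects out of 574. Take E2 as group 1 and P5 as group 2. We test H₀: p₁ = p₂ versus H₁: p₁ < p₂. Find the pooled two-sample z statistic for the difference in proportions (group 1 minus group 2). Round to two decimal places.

p̂₁ = 21/2003 = 0.01048, p̂₂ = 13/574 = 0.02265.
Pooled p̂ = (21+13)/(2003+574) = 34/2577 = 0.01319.
SE = √(0.0130196 × 0.00224141) = 0.00540.
z = (0.01048 − 0.02265)/0.00540 = -0.01217/0.00540 = -2.25.

z = -2.25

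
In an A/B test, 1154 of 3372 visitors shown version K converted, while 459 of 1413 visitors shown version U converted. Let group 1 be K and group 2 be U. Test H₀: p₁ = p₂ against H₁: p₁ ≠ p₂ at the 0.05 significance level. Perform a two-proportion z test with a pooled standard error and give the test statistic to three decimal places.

p̂₁ = 1154/3372 = 0.34223, p̂₂ = 459/1413 = 0.32484.
Pooled p̂ = (1154+459)/(3372+1413) = 1613/4785 = 0.33710.
SE = √(0.223462 × 0.00100427) = 0.01498.
z = (0.34223 − 0.32484)/0.01498 = 0.01739/0.01498 = 1.161.
Two-sided p-value ≈ 2·Φ(−1.161) = 0.2457, so at α = 0.05 we fail to reject H₀.

z = 1.161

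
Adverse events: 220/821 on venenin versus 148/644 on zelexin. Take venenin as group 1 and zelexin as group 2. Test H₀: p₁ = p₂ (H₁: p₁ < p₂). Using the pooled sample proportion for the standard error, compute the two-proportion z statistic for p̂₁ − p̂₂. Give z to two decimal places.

z = 1.67

p̂₁ = 220/821 ≈ 0.26797, p̂₂ = 148/644 ≈ 0.22981.
Pooled p̂ = (220+148)/(821+644) = 368/1465 = 0.25119.
SE = √(p̂(1−p̂)(1/n₁+1/n₂)) = √(0.25119·0.74881·0.00277082) = √(0.00052118) = 0.02283.
z = (0.26797 − 0.22981)/0.02283 = 0.03816/0.02283 = 1.67.
p-value = P(Z < 1.671) ≈ 0.9527.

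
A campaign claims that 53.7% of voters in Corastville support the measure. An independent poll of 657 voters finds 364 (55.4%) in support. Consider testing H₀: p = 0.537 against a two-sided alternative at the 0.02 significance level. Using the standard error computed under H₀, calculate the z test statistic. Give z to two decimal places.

p̂ = 364/657 ≈ 0.55403.
Under H₀, SE = √(0.537·0.463/657) = √(0.000378434) = 0.01945.
z = (0.55403 − 0.537)/0.01945 = 0.01703/0.01945 = 0.88.
p-value = 2·P(Z > 0.876) ≈ 0.3812; since p > α = 0.02, fail to reject H₀.

z = 0.88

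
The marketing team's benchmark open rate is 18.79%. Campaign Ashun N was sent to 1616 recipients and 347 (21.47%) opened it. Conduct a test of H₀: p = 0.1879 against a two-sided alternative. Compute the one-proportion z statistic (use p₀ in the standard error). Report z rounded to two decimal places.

z = 2.76

p̂ = 347/1616 ≈ 0.2147.
Under H₀, SE = √(0.1879·0.8121/1616) = √(9.44267e-05) = 0.0097.
z = (0.2147 − 0.1879)/0.0097 = 0.0268/0.0097 = 2.76.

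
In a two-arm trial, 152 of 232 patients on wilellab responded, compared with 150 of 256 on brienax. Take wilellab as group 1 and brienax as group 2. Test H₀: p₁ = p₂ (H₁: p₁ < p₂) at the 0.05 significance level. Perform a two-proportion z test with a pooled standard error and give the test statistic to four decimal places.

z = 1.5727

p̂₁ = 152/232 ≈ 0.6551724, p̂₂ = 150/256 ≈ 0.5859375.
Pooled p̂ = (152+150)/(232+256) = 302/488 = 0.6188525.
SE = √(p̂(1−p̂)(1/n₁+1/n₂)) = √(0.6188525·0.3811475·0.00821659) = √(0.00193808) = 0.0440237.
z = (0.6551724 − 0.5859375)/0.0440237 = 0.0692349/0.0440237 = 1.5727.
p-value = P(Z < 1.573) ≈ 0.9421, so at α = 0.05 we fail to reject H₀.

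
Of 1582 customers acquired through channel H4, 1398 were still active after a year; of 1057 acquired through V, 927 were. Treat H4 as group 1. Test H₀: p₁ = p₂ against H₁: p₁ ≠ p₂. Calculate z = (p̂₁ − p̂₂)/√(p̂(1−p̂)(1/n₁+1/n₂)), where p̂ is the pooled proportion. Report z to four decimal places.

p̂₁ = 1398/1582 ≈ 0.8836915, p̂₂ = 927/1057 ≈ 0.8770104.
Pooled p̂ = (1398+927)/(1582+1057) = 2325/2639 = 0.8810155.
SE = √(p̂(1−p̂)(1/n₁+1/n₂)) = √(0.8810155·0.1189845·0.00157819) = √(0.000165437) = 0.0128622.
z = (0.8836915 − 0.8770104)/0.0128622 = 0.0066811/0.0128622 = 0.5194.

z = 0.5194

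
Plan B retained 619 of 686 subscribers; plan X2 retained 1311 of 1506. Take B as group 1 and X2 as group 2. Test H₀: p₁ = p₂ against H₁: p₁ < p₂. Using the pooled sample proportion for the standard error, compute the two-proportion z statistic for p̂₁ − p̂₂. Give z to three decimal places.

p̂₁ = 619/686 ≈ 0.90233, p̂₂ = 1311/1506 ≈ 0.87052.
Pooled p̂ = (619+1311)/(686+1506) = 1930/2192 = 0.88047.
SE = √(p̂(1−p̂)(1/n₁+1/n₂)) = √(0.88047·0.11953·0.00212174) = √(0.00022329) = 0.01494.
z = (0.90233 − 0.87052)/0.01494 = 0.03181/0.01494 = 2.129.
p-value = P(Z < 2.129) ≈ 0.9834.

z = 2.129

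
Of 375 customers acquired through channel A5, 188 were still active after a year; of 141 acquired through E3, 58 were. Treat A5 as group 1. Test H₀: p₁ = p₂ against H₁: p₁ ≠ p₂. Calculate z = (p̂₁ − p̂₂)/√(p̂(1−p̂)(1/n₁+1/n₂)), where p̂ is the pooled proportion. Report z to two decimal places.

p̂₁ = 188/375 = 0.50133, p̂₂ = 58/141 = 0.41135.
Pooled p̂ = (188+58)/(375+141) = 246/516 = 0.47674.
SE = √(0.249459 × 0.00975887) = 0.04934.
z = (0.50133 − 0.41135)/0.04934 = 0.08998/0.04934 = 1.82.
p-value = 2·P(Z > 1.824) ≈ 0.0682.

z = 1.82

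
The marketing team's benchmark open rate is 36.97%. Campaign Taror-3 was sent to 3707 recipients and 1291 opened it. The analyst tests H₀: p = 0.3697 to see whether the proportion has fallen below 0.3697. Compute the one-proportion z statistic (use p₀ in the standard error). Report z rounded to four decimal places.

z = -2.7042

p̂ = 1291/3707 ≈ 0.3482600.
Standard error under H₀: √(0.3697×0.6303/3707) = 0.0079284.
z = (0.3482600 − 0.3697)/0.0079284 = -0.0214400/0.0079284 = -2.7042.
p-value = P(Z < -2.704) ≈ 0.0034.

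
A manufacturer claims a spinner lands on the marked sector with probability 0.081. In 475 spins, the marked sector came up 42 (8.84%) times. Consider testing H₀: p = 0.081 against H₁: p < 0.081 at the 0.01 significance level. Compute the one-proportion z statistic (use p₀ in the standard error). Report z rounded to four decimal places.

z = 0.5928

p̂ = 42/475 ≈ 0.088421.
Under H₀, SE = √(0.081·0.919/475) = √(0.000156714) = 0.012519.
z = (0.088421 − 0.081)/0.012519 = 0.007421/0.012519 = 0.5928.
p-value = P(Z < 0.593) ≈ 0.7233; since p > α = 0.01, fail to reject H₀.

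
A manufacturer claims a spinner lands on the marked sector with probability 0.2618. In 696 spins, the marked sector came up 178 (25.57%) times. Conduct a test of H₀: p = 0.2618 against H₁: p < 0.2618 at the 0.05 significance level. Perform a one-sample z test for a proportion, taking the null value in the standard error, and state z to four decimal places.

p̂ = 178/696 = 0.255747.
Standard error under H₀: √(0.2618×0.7382/696) = 0.016664.
z = (0.255747 − 0.2618)/0.016664 = -0.006053/0.016664 = -0.3632.
p-value = P(Z < -0.363) ≈ 0.3582; since p > α = 0.05, fail to reject H₀.

z = -0.3632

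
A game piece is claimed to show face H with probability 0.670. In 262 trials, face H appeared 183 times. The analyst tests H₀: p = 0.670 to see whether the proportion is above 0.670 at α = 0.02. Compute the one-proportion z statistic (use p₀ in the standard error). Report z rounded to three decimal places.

p̂ = 183/262 = 0.69847.
SE = √(p₀(1−p₀)/n) = √(0.2211/262) = 0.02905.
z = (0.69847 − 0.67)/0.02905 = 0.02847/0.02905 = 0.980.
p-value = P(Z > 0.980) ≈ 0.1635, so at α = 0.02 we fail to reject H₀.

z = 0.980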